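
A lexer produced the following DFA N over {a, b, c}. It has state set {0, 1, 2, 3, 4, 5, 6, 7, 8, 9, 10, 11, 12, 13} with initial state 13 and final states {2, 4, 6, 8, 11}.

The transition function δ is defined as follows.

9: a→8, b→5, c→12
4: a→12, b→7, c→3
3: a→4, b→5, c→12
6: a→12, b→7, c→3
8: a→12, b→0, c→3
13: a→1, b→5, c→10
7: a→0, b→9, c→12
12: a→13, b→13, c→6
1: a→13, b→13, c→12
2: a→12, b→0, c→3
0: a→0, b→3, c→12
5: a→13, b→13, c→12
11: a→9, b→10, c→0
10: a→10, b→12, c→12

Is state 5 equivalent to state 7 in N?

States {2,11} cannot be reached from the start state, so discard them.
Initial partition by acceptance: {4,6,8} | {0,1,3,5,7,9,10,12,13}.
Refine {0,1,3,5,7,9,10,12,13} on symbol a: members go to different blocks, giving {0,1,5,7,10,12,13} and {3,9}.
Split {0,1,5,7,10,12,13} by δ(·,b) → {1,5,10,12,13} and {0,7}.
On input c, block {1,5,10,12,13} splits into {1,5,10,13} and {12}.
Refine {1,5,10,13} on symbol b: members go to different blocks, giving {1,5,13} and {10}.
Split {1,5,13} by δ(·,c) → {1,5} and {13}.
No further refinement is possible. Final partition (7 blocks): {4,6,8} | {1,5} | {3,9} | {0,7} | {12} | {10} | {13}.
5 and 7 end up in different blocks, so they are distinguishable. For instance, the string 'ba' is accepted from only 7.

No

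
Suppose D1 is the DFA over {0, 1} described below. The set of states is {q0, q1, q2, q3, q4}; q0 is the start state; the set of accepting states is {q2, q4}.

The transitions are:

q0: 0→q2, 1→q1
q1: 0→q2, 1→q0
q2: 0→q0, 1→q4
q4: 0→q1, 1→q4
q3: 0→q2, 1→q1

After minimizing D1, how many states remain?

2

First remove the unreachable states {q3}; 4 states remain.
P0 = {q2,q4} | {q0,q1}.
Stable partition: {q2,q4} | {q0,q1} — 2 equivalence classes.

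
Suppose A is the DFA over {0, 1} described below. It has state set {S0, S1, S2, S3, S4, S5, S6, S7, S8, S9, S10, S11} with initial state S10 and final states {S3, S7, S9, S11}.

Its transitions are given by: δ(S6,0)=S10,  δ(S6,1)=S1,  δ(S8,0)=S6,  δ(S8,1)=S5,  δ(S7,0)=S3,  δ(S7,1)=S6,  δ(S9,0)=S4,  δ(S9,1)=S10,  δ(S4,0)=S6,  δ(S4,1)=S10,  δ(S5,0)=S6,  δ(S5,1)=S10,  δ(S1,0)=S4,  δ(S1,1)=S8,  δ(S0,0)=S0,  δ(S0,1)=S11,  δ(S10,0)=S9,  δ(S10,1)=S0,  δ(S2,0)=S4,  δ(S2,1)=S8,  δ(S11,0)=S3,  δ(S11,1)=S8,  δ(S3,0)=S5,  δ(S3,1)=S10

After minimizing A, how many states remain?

States {S2,S7} cannot be reached from the start state, so discard them.
Initial partition by acceptance: {S3,S9,S11} | {S0,S1,S4,S5,S6,S8,S10}.
Refine {S3,S9,S11} on symbol 0: members go to different blocks, giving {S3,S9} and {S11}.
On input 0, block {S0,S1,S4,S5,S6,S8,S10} splits into {S0,S1,S4,S5,S6,S8} and {S10}.
On input 0, block {S0,S1,S4,S5,S6,S8} splits into {S0,S1,S4,S5,S8} and {S6}.
Split {S0,S1,S4,S5,S8} by δ(·,0) → {S4,S5,S8} and {S0,S1}.
Refine {S4,S5,S8} on symbol 1: members go to different blocks, giving {S4,S5} and {S8}.
Refine {S0,S1} on symbol 0: members go to different blocks, giving {S0} and {S1}.
Stable partition: {S3,S9} | {S4,S5} | {S11} | {S10} | {S6} | {S0} | {S8} | {S1} — 8 equivalence classes.

8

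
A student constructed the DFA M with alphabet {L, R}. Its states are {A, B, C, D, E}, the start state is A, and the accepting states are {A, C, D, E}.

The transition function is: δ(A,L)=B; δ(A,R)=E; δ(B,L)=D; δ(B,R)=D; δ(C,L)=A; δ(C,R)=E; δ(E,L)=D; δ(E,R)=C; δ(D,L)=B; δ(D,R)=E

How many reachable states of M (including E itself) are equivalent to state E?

2

Start with accepting vs non-accepting: {A,C,D,E} | {B}.
Split {A,C,D,E} by δ(·,L) → {A,D} and {C,E}.
Stable partition: {A,D} | {B} | {C,E} — 3 equivalence classes.
State E belongs to the block {C,E}, which has 2 states.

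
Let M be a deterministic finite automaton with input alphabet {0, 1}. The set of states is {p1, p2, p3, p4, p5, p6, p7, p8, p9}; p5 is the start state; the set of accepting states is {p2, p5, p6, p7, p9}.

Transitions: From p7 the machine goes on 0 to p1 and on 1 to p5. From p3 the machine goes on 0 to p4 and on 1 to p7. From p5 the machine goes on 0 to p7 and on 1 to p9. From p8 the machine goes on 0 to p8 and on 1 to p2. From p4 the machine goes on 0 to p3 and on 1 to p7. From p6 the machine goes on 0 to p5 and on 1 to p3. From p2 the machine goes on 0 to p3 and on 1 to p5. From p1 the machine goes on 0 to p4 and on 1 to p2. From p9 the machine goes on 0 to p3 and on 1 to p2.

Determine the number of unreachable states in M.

BFS from p5 reaches {p1, p2, p3, p4, p5, p7, p9}; the 2 state(s) p6, p8 are never visited.

2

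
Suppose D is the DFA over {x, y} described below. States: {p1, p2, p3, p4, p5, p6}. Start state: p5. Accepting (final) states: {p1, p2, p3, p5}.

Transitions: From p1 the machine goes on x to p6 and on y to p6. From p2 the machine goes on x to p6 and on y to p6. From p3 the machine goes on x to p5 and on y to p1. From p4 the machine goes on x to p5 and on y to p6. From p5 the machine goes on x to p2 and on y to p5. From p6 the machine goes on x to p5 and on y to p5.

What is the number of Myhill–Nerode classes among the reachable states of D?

First remove the unreachable states {p1,p3,p4}; 3 states remain.
P0 = {p2,p5} | {p6}.
Refine {p2,p5} on symbol x: members go to different blocks, giving {p2} and {p5}.
The partition is now stable with 3 blocks: {p2} | {p6} | {p5}.

3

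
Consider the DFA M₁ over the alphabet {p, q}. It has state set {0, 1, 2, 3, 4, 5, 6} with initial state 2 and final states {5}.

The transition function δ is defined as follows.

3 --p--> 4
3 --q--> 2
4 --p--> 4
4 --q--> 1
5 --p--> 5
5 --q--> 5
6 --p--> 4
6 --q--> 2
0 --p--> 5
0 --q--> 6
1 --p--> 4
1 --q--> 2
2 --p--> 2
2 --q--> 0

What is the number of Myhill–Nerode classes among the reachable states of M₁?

First remove the unreachable states {3}; 6 states remain.
Initial partition by acceptance: {5} | {0,1,2,4,6}.
On input p, block {0,1,2,4,6} splits into {1,2,4,6} and {0}.
On input q, block {1,2,4,6} splits into {1,4,6} and {2}.
Refine {1,4,6} on symbol q: members go to different blocks, giving {1,6} and {4}.
No further refinement is possible. Final partition (5 blocks): {5} | {1,6} | {0} | {2} | {4}.

5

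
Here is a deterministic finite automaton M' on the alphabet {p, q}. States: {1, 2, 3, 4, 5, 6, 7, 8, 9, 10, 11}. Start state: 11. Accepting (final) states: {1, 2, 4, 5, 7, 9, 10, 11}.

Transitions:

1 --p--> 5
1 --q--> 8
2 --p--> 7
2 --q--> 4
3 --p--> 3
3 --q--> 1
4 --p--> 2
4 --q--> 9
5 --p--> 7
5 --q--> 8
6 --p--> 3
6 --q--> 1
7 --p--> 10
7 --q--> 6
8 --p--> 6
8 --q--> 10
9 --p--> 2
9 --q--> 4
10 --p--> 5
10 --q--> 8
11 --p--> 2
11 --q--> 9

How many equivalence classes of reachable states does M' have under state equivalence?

Every state is reachable, so we keep all 11.
Start with accepting vs non-accepting: {1,2,4,5,7,9,10,11} | {3,6,8}.
Refine {1,2,4,5,7,9,10,11} on symbol q: members go to different blocks, giving {1,5,7,10} and {2,4,9,11}.
Refine {2,4,9,11} on symbol p: members go to different blocks, giving {4,9,11} and {2}.
No further refinement is possible. Final partition (4 blocks): {1,5,7,10} | {3,6,8} | {4,9,11} | {2}.

4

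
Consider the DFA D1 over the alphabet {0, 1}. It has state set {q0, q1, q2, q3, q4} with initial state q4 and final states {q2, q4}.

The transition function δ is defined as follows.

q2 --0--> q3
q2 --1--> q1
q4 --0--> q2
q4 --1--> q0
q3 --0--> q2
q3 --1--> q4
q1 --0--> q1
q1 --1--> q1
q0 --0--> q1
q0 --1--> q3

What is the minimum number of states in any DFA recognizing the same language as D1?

Initial partition by acceptance: {q2,q4} | {q0,q1,q3}.
Split {q2,q4} by δ(·,0) → {q2} and {q4}.
Refine {q0,q1,q3} on symbol 0: members go to different blocks, giving {q0,q1} and {q3}.
On input 1, block {q0,q1} splits into {q0} and {q1}.
The partition is now stable with 5 blocks: {q2} | {q0} | {q4} | {q3} | {q1}.

5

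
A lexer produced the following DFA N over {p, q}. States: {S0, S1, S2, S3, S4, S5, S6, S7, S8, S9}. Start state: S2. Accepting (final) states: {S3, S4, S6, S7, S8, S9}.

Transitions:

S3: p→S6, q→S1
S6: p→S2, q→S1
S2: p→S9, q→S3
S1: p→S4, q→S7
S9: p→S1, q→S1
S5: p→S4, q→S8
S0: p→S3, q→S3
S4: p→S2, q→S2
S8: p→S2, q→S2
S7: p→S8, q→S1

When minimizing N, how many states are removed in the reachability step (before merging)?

2

Starting at S2 and following transitions, the reachable set is {S1, S2, S3, S4, S6, S7, S8, S9}. That leaves S0, S5 unreachable — 2 in total.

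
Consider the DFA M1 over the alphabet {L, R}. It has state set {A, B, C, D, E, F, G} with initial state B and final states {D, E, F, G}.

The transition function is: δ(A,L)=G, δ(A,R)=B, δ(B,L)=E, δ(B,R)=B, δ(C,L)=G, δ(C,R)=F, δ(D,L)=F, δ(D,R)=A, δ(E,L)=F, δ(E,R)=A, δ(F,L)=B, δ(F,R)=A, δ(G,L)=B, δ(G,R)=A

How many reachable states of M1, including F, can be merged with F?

States {C,D} cannot be reached from the start state, so discard them.
Initial partition by acceptance: {E,F,G} | {A,B}.
On input L, block {E,F,G} splits into {F,G} and {E}.
Split {A,B} by δ(·,L) → {A} and {B}.
The partition is now stable with 4 blocks: {F,G} | {A} | {E} | {B}.
State F belongs to the block {F,G}, which has 2 states.

2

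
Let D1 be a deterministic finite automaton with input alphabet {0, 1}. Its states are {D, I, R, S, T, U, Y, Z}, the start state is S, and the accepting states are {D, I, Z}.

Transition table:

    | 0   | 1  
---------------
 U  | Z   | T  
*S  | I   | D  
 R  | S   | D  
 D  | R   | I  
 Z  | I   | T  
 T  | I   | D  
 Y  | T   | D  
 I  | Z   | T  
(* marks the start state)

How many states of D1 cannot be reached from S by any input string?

BFS from S reaches {D, I, R, S, T, Z}; the 2 state(s) U, Y are never visited.

2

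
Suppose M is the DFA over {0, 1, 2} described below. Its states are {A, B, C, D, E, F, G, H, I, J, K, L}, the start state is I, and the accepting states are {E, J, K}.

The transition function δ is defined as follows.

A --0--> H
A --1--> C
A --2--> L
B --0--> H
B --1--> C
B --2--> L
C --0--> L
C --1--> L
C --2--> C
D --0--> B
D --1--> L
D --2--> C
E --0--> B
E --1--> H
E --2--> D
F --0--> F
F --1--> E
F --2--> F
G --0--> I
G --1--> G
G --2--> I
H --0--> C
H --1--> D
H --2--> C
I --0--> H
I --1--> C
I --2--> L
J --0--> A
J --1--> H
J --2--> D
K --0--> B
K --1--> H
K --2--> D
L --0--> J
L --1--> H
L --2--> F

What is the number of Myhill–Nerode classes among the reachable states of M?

7

States {G,K} cannot be reached from the start state, so discard them.
Initial partition by acceptance: {E,J} | {A,B,C,D,F,H,I,L}.
Split {A,B,C,D,F,H,I,L} by δ(·,0) → {A,B,C,D,F,H,I} and {L}.
On input 0, block {A,B,C,D,F,H,I} splits into {A,B,D,F,H,I} and {C}.
Split {A,B,D,F,H,I} by δ(·,0) → {A,B,D,F,I} and {H}.
Split {A,B,D,F,I} by δ(·,0) → {A,B,I} and {D,F}.
Refine {D,F} on symbol 0: members go to different blocks, giving {D} and {F}.
No further refinement is possible. Final partition (7 blocks): {E,J} | {A,B,I} | {L} | {C} | {H} | {D} | {F}.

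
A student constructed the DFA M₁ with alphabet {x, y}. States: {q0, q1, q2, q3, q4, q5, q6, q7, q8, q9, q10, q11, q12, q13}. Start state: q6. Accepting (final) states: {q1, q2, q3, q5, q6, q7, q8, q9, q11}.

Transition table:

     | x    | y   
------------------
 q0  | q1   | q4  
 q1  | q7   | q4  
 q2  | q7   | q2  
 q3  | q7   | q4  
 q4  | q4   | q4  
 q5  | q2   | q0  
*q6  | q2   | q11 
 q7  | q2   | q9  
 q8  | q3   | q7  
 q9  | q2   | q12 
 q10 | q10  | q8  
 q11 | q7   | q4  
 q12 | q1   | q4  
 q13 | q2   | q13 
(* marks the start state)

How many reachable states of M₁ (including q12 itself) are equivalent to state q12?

1

First remove the unreachable states {q0,q3,q5,q8,q10,q13}; 8 states remain.
Start with accepting vs non-accepting: {q1,q2,q6,q7,q9,q11} | {q4,q12}.
Refine {q1,q2,q6,q7,q9,q11} on symbol y: members go to different blocks, giving {q1,q9,q11} and {q2,q6,q7}.
On input x, block {q4,q12} splits into {q4} and {q12}.
Refine {q1,q9,q11} on symbol y: members go to different blocks, giving {q1,q11} and {q9}.
Split {q2,q6,q7} by δ(·,y) → {q2} and {q6} and {q7}.
No further refinement is possible. Final partition (7 blocks): {q1,q11} | {q4} | {q2} | {q12} | {q9} | {q6} | {q7}.
State q12 belongs to the block {q12}, which has 1 states.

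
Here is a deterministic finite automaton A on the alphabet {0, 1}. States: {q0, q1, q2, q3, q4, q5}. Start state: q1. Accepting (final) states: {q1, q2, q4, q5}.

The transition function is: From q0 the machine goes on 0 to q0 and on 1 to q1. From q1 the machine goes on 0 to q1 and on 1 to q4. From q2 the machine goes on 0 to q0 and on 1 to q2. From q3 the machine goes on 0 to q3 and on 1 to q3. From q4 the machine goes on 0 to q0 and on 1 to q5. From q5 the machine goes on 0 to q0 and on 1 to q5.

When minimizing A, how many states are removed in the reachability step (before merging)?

2

BFS from q1 reaches {q0, q1, q4, q5}; the 2 state(s) q2, q3 are never visited.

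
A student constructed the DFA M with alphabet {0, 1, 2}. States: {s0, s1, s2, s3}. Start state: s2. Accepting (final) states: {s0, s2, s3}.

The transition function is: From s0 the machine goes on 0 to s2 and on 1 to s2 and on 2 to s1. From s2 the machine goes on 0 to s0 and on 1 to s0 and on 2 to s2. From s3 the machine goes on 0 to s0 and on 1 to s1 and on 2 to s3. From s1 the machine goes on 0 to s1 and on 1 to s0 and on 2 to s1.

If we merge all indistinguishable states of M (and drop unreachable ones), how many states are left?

3

States {s3} cannot be reached from the start state, so discard them.
Initial partition by acceptance: {s0,s2} | {s1}.
Split {s0,s2} by δ(·,2) → {s0} and {s2}.
Stable partition: {s0} | {s1} | {s2} — 3 equivalence classes.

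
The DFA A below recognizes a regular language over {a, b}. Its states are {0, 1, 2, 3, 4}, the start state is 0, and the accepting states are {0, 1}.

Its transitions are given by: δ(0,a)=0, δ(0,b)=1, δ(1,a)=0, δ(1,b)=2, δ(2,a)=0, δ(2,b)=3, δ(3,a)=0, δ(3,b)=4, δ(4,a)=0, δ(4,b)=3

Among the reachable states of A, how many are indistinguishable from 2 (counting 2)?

3

All states are reachable from the start state.
Start with accepting vs non-accepting: {0,1} | {2,3,4}.
On input b, block {0,1} splits into {0} and {1}.
No further refinement is possible. Final partition (3 blocks): {0} | {2,3,4} | {1}.
The equivalence class containing 2 is {2,3,4}, of size 3.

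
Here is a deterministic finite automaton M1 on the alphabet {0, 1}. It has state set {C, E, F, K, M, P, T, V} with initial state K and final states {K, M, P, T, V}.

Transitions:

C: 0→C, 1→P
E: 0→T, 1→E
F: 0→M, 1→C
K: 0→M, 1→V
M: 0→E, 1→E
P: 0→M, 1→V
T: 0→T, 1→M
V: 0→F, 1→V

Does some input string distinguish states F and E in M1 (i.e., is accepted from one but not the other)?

P0 = {K,M,P,T,V} | {C,E,F}.
Refine {K,M,P,T,V} on symbol 0: members go to different blocks, giving {K,P,T} and {M,V}.
Split {K,P,T} by δ(·,0) → {K,P} and {T}.
On input 0, block {C,E,F} splits into {E} and {C} and {F}.
Refine {M,V} on symbol 0: members go to different blocks, giving {V} and {M}.
The partition is now stable with 7 blocks: {K,P} | {E} | {V} | {T} | {C} | {F} | {M}.
F and E end up in different blocks, so they are distinguishable. For instance, the string '00' is accepted from only E.

Yes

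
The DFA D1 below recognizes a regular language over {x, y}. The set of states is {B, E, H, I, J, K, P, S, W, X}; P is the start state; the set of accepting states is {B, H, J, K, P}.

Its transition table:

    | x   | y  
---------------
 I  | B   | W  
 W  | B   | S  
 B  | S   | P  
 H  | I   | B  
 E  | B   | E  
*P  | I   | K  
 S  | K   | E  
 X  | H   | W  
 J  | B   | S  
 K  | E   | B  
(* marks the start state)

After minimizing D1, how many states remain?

States {H,J,X} cannot be reached from the start state, so discard them.
P0 = {B,K,P} | {E,I,S,W}.
Stable partition: {B,K,P} | {E,I,S,W} — 2 equivalence classes.

2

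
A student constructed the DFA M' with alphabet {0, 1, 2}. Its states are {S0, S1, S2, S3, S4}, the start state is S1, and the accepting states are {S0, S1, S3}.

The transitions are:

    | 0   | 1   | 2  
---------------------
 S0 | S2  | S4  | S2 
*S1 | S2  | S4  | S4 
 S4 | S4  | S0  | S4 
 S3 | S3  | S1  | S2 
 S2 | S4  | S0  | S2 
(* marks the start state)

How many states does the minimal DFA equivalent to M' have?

2

States {S3} cannot be reached from the start state, so discard them.
Initial partition by acceptance: {S0,S1} | {S2,S4}.
No further refinement is possible. Final partition (2 blocks): {S0,S1} | {S2,S4}.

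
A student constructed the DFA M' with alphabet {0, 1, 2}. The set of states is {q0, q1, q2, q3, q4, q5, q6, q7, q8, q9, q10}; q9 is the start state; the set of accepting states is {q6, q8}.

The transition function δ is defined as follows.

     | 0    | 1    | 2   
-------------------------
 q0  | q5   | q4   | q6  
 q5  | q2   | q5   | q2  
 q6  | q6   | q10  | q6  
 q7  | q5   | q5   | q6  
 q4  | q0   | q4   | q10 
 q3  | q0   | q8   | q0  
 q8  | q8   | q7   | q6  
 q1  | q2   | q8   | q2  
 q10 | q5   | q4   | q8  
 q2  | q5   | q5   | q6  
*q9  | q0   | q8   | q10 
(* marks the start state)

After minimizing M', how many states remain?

First remove the unreachable states {q1,q3}; 9 states remain.
Initial partition by acceptance: {q6,q8} | {q0,q2,q4,q5,q7,q9,q10}.
On input 1, block {q0,q2,q4,q5,q7,q9,q10} splits into {q0,q2,q4,q5,q7,q10} and {q9}.
Split {q0,q2,q4,q5,q7,q10} by δ(·,2) → {q0,q2,q7,q10} and {q4,q5}.
Stable partition: {q6,q8} | {q0,q2,q7,q10} | {q9} | {q4,q5} — 4 equivalence classes.

4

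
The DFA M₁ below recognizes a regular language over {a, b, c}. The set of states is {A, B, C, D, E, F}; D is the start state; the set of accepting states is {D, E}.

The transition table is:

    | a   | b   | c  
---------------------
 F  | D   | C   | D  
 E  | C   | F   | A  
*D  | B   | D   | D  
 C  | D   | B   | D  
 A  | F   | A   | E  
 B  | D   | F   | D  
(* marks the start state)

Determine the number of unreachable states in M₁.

2

BFS from D reaches {B, C, D, F}; the 2 state(s) A, E are never visited.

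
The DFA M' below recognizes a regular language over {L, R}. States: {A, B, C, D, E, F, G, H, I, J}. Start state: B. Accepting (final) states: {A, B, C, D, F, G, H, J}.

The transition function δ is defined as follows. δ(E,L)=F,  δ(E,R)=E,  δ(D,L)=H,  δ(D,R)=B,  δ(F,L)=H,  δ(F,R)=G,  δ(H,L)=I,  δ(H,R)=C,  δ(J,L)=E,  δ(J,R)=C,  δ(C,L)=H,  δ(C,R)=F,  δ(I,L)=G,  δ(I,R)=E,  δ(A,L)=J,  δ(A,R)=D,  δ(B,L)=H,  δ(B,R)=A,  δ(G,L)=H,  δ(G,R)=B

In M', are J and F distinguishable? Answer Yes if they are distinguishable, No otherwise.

Yes

Start with accepting vs non-accepting: {A,B,C,D,F,G,H,J} | {E,I}.
Refine {A,B,C,D,F,G,H,J} on symbol L: members go to different blocks, giving {A,B,C,D,F,G} and {H,J}.
Stable partition: {A,B,C,D,F,G} | {E,I} | {H,J} — 3 equivalence classes.
J and F end up in different blocks, so they are distinguishable. For instance, the string 'L' is accepted from only F.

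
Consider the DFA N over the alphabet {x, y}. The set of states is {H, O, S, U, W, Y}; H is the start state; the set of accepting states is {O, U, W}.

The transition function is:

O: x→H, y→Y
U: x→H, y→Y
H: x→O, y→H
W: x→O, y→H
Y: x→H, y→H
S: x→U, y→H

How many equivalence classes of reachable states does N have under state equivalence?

3

First remove the unreachable states {S,U,W}; 3 states remain.
Start with accepting vs non-accepting: {O} | {H,Y}.
Refine {H,Y} on symbol x: members go to different blocks, giving {Y} and {H}.
The partition is now stable with 3 blocks: {O} | {Y} | {H}.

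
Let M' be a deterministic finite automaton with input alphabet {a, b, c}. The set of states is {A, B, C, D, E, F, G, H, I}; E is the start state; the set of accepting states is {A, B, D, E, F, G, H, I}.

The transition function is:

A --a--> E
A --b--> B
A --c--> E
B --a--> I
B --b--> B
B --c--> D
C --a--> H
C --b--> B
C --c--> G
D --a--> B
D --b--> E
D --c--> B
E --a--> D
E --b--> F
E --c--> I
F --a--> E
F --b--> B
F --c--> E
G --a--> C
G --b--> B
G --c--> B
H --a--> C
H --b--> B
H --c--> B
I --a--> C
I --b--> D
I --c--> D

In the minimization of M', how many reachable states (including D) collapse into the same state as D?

1

Reachable states from the start: {B,C,D,E,F,G,H,I}. Unreachable: {A} — drop them.
P0 = {B,D,E,F,G,H,I} | {C}.
Split {B,D,E,F,G,H,I} by δ(·,a) → {B,D,E,F} and {G,H,I}.
Split {B,D,E,F} by δ(·,a) → {D,E,F} and {B}.
On input a, block {D,E,F} splits into {E,F} and {D}.
Refine {E,F} on symbol a: members go to different blocks, giving {E} and {F}.
Refine {G,H,I} on symbol b: members go to different blocks, giving {G,H} and {I}.
No further refinement is possible. Final partition (7 blocks): {E} | {C} | {G,H} | {B} | {D} | {F} | {I}.
The equivalence class containing D is {D}, of size 1.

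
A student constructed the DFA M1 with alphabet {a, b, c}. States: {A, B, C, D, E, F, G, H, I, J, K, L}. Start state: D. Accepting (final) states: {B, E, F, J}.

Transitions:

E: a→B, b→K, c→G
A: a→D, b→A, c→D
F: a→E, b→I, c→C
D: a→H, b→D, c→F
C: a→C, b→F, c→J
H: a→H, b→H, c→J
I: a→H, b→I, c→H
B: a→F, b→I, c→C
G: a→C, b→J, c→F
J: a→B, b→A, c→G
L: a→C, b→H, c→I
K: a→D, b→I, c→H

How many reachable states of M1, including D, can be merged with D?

Reachable states from the start: {A,B,C,D,E,F,G,H,I,J,K}. Unreachable: {L} — drop them.
Start with accepting vs non-accepting: {B,E,F,J} | {A,C,D,G,H,I,K}.
Refine {A,C,D,G,H,I,K} on symbol b: members go to different blocks, giving {A,D,H,I,K} and {C,G}.
Refine {A,D,H,I,K} on symbol c: members go to different blocks, giving {A,I,K} and {D,H}.
The partition is now stable with 4 blocks: {B,E,F,J} | {A,I,K} | {C,G} | {D,H}.
The equivalence class containing D is {D,H}, of size 2.

2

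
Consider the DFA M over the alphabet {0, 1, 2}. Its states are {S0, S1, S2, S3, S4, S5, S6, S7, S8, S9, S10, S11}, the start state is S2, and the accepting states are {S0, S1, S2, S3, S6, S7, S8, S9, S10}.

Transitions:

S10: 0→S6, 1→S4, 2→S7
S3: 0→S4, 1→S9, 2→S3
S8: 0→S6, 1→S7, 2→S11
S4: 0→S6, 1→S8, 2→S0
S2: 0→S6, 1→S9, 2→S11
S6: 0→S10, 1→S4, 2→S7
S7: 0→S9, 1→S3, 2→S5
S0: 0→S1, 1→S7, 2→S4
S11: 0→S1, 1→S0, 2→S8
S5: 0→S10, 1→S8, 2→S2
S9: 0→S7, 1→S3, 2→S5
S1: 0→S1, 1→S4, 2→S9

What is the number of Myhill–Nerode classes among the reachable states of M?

All states are reachable from the start state.
Start with accepting vs non-accepting: {S0,S1,S2,S3,S6,S7,S8,S9,S10} | {S4,S5,S11}.
On input 0, block {S0,S1,S2,S3,S6,S7,S8,S9,S10} splits into {S0,S1,S2,S6,S7,S8,S9,S10} and {S3}.
On input 1, block {S0,S1,S2,S6,S7,S8,S9,S10} splits into {S0,S2,S8} and {S1,S6,S10} and {S7,S9}.
Stable partition: {S0,S2,S8} | {S4,S5,S11} | {S3} | {S1,S6,S10} | {S7,S9} — 5 equivalence classes.

5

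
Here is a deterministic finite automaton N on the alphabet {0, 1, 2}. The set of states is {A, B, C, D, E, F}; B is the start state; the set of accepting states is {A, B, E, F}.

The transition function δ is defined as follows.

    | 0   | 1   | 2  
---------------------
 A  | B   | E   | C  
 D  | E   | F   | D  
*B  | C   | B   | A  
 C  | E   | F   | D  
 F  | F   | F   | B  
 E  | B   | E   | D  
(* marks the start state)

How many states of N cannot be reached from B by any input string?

0

Every one of the 6 states is reachable from B.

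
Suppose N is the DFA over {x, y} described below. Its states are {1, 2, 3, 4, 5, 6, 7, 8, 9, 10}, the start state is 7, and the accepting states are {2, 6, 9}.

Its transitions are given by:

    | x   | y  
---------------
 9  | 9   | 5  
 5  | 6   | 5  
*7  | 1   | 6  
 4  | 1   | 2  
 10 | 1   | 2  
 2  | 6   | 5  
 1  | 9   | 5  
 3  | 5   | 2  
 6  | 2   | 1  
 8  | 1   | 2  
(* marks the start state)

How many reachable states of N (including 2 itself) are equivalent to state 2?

3

States {3,4,8,10} cannot be reached from the start state, so discard them.
P0 = {2,6,9} | {1,5,7}.
Split {1,5,7} by δ(·,x) → {1,5} and {7}.
The partition is now stable with 3 blocks: {2,6,9} | {1,5} | {7}.
The equivalence class containing 2 is {2,6,9}, of size 3.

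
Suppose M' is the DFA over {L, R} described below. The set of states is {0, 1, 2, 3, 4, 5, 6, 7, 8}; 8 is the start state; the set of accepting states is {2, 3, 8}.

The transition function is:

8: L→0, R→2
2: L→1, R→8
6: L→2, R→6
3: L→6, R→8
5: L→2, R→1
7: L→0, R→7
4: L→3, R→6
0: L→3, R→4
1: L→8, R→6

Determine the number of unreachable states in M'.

Starting at 8 and following transitions, the reachable set is {0, 1, 2, 3, 4, 6, 8}. That leaves 5, 7 unreachable — 2 in total.

2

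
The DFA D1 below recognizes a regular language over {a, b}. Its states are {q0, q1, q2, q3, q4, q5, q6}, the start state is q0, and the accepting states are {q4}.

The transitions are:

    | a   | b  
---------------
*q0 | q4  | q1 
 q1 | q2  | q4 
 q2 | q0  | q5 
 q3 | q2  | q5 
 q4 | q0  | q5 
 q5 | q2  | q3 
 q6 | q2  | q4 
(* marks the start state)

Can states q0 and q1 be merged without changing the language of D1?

Reachable states from the start: {q0,q1,q2,q3,q4,q5}. Unreachable: {q6} — drop them.
P0 = {q4} | {q0,q1,q2,q3,q5}.
On input a, block {q0,q1,q2,q3,q5} splits into {q1,q2,q3,q5} and {q0}.
Split {q1,q2,q3,q5} by δ(·,a) → {q1,q3,q5} and {q2}.
Split {q1,q3,q5} by δ(·,b) → {q3,q5} and {q1}.
Stable partition: {q4} | {q3,q5} | {q0} | {q2} | {q1} — 5 equivalence classes.
q0 and q1 end up in different blocks, so they are distinguishable. For instance, the string 'a' is accepted from only q0.

No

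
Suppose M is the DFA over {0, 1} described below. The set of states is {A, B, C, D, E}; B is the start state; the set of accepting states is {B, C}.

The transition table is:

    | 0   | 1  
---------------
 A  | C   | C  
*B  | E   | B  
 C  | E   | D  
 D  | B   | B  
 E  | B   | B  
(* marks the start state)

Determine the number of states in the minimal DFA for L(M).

2

Reachable states from the start: {B,E}. Unreachable: {A,C,D} — drop them.
Initial partition by acceptance: {B} | {E}.
No further refinement is possible. Final partition (2 blocks): {B} | {E}.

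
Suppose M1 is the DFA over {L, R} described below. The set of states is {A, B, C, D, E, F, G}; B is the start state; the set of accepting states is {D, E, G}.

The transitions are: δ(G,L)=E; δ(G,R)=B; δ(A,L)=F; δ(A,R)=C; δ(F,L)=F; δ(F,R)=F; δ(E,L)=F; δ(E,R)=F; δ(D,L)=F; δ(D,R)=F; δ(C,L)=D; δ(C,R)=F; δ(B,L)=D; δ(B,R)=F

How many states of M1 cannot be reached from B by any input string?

Starting at B and following transitions, the reachable set is {B, D, F}. That leaves A, C, E, G unreachable — 4 in total.

4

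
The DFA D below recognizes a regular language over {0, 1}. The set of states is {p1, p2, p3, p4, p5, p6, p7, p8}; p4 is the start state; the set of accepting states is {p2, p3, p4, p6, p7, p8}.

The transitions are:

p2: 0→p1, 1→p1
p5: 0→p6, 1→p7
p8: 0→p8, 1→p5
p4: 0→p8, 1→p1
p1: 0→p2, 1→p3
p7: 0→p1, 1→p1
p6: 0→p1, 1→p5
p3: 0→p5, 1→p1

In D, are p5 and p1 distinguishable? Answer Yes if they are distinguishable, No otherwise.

No

P0 = {p2,p3,p4,p6,p7,p8} | {p1,p5}.
On input 0, block {p2,p3,p4,p6,p7,p8} splits into {p2,p3,p6,p7} and {p4,p8}.
Stable partition: {p2,p3,p6,p7} | {p1,p5} | {p4,p8} — 3 equivalence classes.
p5 and p1 lie in the same block of the stable partition, so they are equivalent — no string distinguishes them.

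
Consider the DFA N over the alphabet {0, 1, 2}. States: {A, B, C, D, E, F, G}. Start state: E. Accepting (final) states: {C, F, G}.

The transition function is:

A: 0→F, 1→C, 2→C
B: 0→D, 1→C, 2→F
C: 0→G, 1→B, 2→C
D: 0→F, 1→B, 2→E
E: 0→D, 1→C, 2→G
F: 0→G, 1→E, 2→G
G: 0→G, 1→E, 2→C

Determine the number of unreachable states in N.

No path from E leads to A; the other 6 states are all reachable.

1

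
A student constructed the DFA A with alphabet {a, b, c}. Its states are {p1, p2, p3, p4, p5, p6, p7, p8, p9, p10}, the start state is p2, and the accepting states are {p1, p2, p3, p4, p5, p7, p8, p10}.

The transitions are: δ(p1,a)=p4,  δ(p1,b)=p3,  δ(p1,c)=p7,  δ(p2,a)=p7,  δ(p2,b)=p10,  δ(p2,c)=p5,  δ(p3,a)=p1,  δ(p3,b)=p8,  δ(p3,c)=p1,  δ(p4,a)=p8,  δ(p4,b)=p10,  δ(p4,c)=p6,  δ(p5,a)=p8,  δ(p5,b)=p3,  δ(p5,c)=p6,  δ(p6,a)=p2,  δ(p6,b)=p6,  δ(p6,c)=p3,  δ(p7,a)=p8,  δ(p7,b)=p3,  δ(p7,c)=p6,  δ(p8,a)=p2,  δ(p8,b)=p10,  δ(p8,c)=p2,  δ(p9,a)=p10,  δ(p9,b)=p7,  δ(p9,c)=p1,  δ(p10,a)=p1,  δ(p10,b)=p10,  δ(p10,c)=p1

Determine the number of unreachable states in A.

No path from p2 leads to p9; the other 9 states are all reachable.

1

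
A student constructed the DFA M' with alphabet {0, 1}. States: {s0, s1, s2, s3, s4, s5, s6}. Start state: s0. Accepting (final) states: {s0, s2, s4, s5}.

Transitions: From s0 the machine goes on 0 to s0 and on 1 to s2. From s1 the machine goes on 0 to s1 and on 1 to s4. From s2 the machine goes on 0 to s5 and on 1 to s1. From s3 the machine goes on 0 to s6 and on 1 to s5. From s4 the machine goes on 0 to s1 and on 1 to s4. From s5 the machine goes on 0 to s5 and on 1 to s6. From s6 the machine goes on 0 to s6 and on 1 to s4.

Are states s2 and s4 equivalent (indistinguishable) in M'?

No

First remove the unreachable states {s3}; 6 states remain.
Initial partition by acceptance: {s0,s2,s4,s5} | {s1,s6}.
On input 0, block {s0,s2,s4,s5} splits into {s0,s2,s5} and {s4}.
Refine {s0,s2,s5} on symbol 1: members go to different blocks, giving {s2,s5} and {s0}.
The partition is now stable with 4 blocks: {s2,s5} | {s1,s6} | {s4} | {s0}.
s2 and s4 end up in different blocks, so they are distinguishable. For instance, the string '0' is accepted from only s2.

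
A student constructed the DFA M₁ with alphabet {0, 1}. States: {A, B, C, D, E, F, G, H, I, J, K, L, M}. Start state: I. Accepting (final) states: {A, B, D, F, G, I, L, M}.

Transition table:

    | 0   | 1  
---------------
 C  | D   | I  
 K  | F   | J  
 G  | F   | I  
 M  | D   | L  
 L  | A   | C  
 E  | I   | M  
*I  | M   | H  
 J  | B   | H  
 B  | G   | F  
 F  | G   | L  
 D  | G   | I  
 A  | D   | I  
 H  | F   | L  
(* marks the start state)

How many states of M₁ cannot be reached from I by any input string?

4

BFS from I reaches {A, C, D, F, G, H, I, L, M}; the 4 state(s) B, E, J, K are never visited.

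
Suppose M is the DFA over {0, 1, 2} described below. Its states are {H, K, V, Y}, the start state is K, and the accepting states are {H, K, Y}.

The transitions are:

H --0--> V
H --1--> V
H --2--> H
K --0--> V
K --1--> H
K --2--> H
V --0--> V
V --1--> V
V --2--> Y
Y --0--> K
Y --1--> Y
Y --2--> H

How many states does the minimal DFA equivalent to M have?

4

P0 = {H,K,Y} | {V}.
On input 0, block {H,K,Y} splits into {H,K} and {Y}.
Split {H,K} by δ(·,1) → {H} and {K}.
Stable partition: {H} | {V} | {Y} | {K} — 4 equivalence classes.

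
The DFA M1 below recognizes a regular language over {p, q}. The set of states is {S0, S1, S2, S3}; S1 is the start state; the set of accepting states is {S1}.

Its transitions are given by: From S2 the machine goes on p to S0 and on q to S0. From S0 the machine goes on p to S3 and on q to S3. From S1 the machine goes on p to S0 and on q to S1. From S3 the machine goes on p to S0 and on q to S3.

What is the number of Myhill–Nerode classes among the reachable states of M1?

2

Reachable states from the start: {S0,S1,S3}. Unreachable: {S2} — drop them.
Initial partition by acceptance: {S1} | {S0,S3}.
No further refinement is possible. Final partition (2 blocks): {S1} | {S0,S3}.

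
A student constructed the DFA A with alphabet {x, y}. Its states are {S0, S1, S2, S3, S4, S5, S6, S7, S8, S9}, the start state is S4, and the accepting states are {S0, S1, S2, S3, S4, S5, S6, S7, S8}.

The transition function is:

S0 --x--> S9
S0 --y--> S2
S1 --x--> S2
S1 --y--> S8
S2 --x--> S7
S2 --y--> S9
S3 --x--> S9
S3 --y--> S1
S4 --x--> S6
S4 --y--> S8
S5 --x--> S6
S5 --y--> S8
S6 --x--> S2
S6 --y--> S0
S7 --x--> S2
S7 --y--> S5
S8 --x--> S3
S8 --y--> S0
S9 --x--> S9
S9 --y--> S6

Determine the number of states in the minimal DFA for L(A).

Every state is reachable, so we keep all 10.
Initial partition by acceptance: {S0,S1,S2,S3,S4,S5,S6,S7,S8} | {S9}.
Split {S0,S1,S2,S3,S4,S5,S6,S7,S8} by δ(·,x) → {S1,S2,S4,S5,S6,S7,S8} and {S0,S3}.
Refine {S1,S2,S4,S5,S6,S7,S8} on symbol x: members go to different blocks, giving {S1,S2,S4,S5,S6,S7} and {S8}.
On input y, block {S1,S2,S4,S5,S6,S7} splits into {S1,S4,S5} and {S2} and {S6} and {S7}.
Refine {S1,S4,S5} on symbol x: members go to different blocks, giving {S4,S5} and {S1}.
On input y, block {S0,S3} splits into {S0} and {S3}.
Stable partition: {S4,S5} | {S9} | {S0} | {S8} | {S2} | {S6} | {S7} | {S1} | {S3} — 9 equivalence classes.

9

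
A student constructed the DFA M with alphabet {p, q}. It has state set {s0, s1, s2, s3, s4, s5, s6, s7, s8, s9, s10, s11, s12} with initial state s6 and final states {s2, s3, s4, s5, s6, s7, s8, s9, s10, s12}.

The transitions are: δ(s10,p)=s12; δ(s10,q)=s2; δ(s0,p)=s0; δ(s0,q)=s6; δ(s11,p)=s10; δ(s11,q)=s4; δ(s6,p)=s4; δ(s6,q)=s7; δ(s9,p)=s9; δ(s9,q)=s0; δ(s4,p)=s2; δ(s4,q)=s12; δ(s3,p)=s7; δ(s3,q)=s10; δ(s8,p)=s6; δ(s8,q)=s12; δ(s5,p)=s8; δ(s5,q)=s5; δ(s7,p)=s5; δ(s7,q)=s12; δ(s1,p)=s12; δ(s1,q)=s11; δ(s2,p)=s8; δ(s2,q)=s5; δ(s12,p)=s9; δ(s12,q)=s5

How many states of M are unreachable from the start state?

Starting at s6 and following transitions, the reachable set is {s0, s2, s4, s5, s6, s7, s8, s9, s12}. That leaves s1, s3, s10, s11 unreachable — 4 in total.

4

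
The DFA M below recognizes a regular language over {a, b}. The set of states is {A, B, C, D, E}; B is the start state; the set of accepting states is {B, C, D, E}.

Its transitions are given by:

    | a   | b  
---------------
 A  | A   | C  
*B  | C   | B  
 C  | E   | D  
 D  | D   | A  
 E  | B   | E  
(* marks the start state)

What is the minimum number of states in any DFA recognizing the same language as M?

Every state is reachable, so we keep all 5.
P0 = {B,C,D,E} | {A}.
On input b, block {B,C,D,E} splits into {B,C,E} and {D}.
Split {B,C,E} by δ(·,b) → {B,E} and {C}.
Split {B,E} by δ(·,a) → {B} and {E}.
Stable partition: {B} | {A} | {D} | {C} | {E} — 5 equivalence classes.

5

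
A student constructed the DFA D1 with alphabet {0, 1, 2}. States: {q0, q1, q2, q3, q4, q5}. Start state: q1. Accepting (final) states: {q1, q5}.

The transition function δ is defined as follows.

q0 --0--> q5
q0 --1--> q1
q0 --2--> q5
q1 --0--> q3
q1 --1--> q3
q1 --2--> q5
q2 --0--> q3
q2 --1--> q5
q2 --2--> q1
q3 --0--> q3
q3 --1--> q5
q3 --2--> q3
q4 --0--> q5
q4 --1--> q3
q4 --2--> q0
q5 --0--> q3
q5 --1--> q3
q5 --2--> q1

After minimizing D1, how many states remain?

Reachable states from the start: {q1,q3,q5}. Unreachable: {q0,q2,q4} — drop them.
Start with accepting vs non-accepting: {q1,q5} | {q3}.
No further refinement is possible. Final partition (2 blocks): {q1,q5} | {q3}.

2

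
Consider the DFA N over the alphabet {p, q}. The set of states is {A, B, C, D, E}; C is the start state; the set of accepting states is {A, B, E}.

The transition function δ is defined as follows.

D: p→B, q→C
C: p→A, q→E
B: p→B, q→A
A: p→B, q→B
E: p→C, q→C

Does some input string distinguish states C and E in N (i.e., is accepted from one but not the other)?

Reachable states from the start: {A,B,C,E}. Unreachable: {D} — drop them.
P0 = {A,B,E} | {C}.
On input p, block {A,B,E} splits into {A,B} and {E}.
No further refinement is possible. Final partition (3 blocks): {A,B} | {C} | {E}.
C and E end up in different blocks, so they are distinguishable. For instance, the string 'ε' is accepted from only E.

Yes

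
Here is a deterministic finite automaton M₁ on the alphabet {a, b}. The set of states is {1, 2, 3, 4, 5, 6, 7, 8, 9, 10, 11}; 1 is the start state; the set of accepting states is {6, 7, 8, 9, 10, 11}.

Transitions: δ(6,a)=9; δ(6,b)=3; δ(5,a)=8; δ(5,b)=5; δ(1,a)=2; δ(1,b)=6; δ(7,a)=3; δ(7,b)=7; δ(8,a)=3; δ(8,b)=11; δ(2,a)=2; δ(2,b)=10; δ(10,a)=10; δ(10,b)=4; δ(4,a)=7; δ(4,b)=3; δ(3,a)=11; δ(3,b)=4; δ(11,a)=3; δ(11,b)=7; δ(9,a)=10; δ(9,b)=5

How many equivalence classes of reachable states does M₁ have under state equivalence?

4

All states are reachable from the start state.
P0 = {6,7,8,9,10,11} | {1,2,3,4,5}.
Split {6,7,8,9,10,11} by δ(·,a) → {6,9,10} and {7,8,11}.
Refine {1,2,3,4,5} on symbol a: members go to different blocks, giving {3,4,5} and {1,2}.
No further refinement is possible. Final partition (4 blocks): {6,9,10} | {3,4,5} | {7,8,11} | {1,2}.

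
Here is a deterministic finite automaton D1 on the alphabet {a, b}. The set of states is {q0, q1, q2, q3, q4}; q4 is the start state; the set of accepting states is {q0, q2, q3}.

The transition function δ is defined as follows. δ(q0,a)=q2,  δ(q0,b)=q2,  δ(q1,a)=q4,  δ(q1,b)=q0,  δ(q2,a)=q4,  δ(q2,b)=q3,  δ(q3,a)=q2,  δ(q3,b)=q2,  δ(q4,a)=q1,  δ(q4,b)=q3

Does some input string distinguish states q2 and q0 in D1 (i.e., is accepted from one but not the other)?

Yes

All states are reachable from the start state.
Start with accepting vs non-accepting: {q0,q2,q3} | {q1,q4}.
Split {q0,q2,q3} by δ(·,a) → {q0,q3} and {q2}.
Stable partition: {q0,q3} | {q1,q4} | {q2} — 3 equivalence classes.
q2 and q0 end up in different blocks, so they are distinguishable. For instance, the string 'a' is accepted from only q0.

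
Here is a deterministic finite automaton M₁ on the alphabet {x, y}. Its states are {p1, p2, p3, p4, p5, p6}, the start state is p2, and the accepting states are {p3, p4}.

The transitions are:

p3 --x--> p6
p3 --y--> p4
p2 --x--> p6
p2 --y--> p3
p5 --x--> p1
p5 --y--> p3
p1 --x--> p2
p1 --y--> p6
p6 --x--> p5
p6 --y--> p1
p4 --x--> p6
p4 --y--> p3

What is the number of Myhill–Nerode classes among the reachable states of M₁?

Start with accepting vs non-accepting: {p3,p4} | {p1,p2,p5,p6}.
Refine {p1,p2,p5,p6} on symbol y: members go to different blocks, giving {p1,p6} and {p2,p5}.
The partition is now stable with 3 blocks: {p3,p4} | {p1,p6} | {p2,p5}.

3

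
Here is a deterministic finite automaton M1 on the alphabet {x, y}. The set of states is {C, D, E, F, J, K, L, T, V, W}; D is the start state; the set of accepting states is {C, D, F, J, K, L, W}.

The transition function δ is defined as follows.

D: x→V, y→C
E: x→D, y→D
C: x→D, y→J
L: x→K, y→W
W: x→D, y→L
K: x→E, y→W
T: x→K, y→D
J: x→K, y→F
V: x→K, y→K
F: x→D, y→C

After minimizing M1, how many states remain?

States {T} cannot be reached from the start state, so discard them.
Start with accepting vs non-accepting: {C,D,F,J,K,L,W} | {E,V}.
Refine {C,D,F,J,K,L,W} on symbol x: members go to different blocks, giving {C,F,J,L,W} and {D,K}.
The partition is now stable with 3 blocks: {C,F,J,L,W} | {E,V} | {D,K}.

3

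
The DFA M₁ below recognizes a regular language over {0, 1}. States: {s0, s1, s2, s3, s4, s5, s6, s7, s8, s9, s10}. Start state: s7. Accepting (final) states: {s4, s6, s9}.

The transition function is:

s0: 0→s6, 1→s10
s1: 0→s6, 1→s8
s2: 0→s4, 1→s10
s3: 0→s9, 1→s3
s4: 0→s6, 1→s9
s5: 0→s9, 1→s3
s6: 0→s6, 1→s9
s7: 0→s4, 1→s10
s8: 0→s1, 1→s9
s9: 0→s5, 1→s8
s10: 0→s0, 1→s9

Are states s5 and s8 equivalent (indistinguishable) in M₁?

States {s2} cannot be reached from the start state, so discard them.
Initial partition by acceptance: {s4,s6,s9} | {s0,s1,s3,s5,s7,s8,s10}.
Split {s4,s6,s9} by δ(·,0) → {s4,s6} and {s9}.
Refine {s0,s1,s3,s5,s7,s8,s10} on symbol 0: members go to different blocks, giving {s0,s1,s7} and {s3,s5} and {s8,s10}.
The partition is now stable with 5 blocks: {s4,s6} | {s0,s1,s7} | {s9} | {s3,s5} | {s8,s10}.
s5 and s8 end up in different blocks, so they are distinguishable. For instance, the string '0' is accepted from only s5.

No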